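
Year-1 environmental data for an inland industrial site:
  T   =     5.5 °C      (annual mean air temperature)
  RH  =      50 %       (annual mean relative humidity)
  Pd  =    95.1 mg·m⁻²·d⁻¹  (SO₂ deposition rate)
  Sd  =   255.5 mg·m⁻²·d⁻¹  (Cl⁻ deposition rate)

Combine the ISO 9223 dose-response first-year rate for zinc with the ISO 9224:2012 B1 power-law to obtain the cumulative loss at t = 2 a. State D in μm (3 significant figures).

zinc: temperature factor f = +0.038·(-4.5) = -0.1710
  sulphur-dioxide contribution → 0.8046 μm/a
  chloride contribution → 0.9818 μm/a
  total first-year rate 1.786 μm/a
Power-law: D(2) = r_corr · 2^0.813
  D(2) = 1.786 × 2^0.813 = 1.786 × 1.757 = 3.138 μm

D(2) = 3.14 μm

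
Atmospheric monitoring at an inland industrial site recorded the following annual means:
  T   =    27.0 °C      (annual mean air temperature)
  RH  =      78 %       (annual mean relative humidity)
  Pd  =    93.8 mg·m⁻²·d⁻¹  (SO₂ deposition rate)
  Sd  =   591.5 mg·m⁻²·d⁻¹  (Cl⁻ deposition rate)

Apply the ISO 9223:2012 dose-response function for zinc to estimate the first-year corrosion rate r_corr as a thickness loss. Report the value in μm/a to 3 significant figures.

zinc: temperature factor f = -0.071·(17.0) = -1.2070
  Pd branch = 0.0129·Pd^0.44·e^(0.046·RH+f) = 1.029 μm/a
  Cl⁻ term: 0.0175·591.5^0.57·exp(0.008·78+0.085·27.0) = 12.32
  r_corr = 1.029 + 12.32 = 13.35 μm/a

r_corr = 13.4 μm/a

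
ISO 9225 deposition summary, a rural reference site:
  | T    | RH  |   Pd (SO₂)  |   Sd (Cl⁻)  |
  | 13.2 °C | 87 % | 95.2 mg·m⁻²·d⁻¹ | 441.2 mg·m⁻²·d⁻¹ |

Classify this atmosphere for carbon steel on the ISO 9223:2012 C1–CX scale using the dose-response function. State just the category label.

CX

carbon steel: temperature factor f = -0.054·(3.2) = -0.1728
  SO₂ term: 1.77·95.2^0.52·exp(0.02·87-0.1728) = 90.68
  Cl⁻ term: 0.102·441.2^0.62·exp(0.033·87+0.04·13.2) = 133.2
  r_corr = 90.68 + 133.2 = 223.9 μm/a
224 μm/a falls in (200, 700] for carbon steel → category CX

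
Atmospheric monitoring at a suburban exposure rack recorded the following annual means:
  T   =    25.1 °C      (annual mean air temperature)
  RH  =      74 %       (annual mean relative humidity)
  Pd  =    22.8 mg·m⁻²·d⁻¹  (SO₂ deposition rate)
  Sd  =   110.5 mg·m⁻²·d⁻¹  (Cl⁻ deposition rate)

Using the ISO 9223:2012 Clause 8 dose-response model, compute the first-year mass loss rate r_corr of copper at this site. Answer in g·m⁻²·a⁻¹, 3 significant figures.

r_corr = 18.6 g·m⁻²·a⁻¹

copper: f(T) = -0.080·(T−10) [T>10 °C] = -1.2080
  Pd branch = 0.0053·Pd^0.26·e^(0.059·RH+f) = 0.2811 μm/a
  Cl⁻ term: 0.01025·110.5^0.27·exp(0.036·74+0.049·25.1) = 1.793
  r_corr = 0.2811 + 1.793 = 2.074 μm/a
Convert to mass loss: 2.074 μm/a × 8.96 g/cm³ = 18.58 g·m⁻²·a⁻¹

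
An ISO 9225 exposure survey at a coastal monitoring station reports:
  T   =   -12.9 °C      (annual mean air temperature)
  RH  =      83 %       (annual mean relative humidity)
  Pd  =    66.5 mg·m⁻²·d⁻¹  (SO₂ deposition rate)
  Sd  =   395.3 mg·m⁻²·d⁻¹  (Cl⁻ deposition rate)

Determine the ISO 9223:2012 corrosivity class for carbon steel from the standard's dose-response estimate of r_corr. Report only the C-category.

C3

carbon steel: T≤10 °C ⇒ hinge +0.150·(-12.9−10) = -3.4350
  SO₂ term: 1.77·66.5^0.52·exp(0.02·83-3.4350) = 2.661
  Cl⁻ term: 0.102·395.3^0.62·exp(0.033·83+0.04·-12.9) = 38.38
  r_corr = 2.661 + 38.38 = 41.04 μm/a
Category bounds: 25…50 μm/a bracket r_corr ⇒ C3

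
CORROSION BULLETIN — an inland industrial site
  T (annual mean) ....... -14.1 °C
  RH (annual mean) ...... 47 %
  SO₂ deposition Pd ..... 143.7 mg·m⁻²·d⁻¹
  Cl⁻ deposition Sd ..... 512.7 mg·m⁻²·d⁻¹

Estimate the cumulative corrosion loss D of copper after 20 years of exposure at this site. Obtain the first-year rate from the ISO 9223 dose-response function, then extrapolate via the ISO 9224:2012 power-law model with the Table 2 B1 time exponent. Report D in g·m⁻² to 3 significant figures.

D(20) = 10.9 g·m⁻²

copper: T≤10 °C ⇒ hinge +0.126·(-14.1−10) = -3.0366
  Pd branch = 0.0053·Pd^0.26·e^(0.059·RH+f) = 0.01482 μm/a
  Sd branch = 0.01025·Sd^0.27·e^(0.036·RH+0.049·T) = 0.1504 μm/a
  r_corr = 0.01482 + 0.1504 = 0.1652 μm/a
ISO 9224: D(t) = r_corr · t^b with b = 0.667 (copper, B1)
  D(20) = 0.1652 × 20^0.667 = 0.1652 × 7.375 = 1.218 μm
  Mass loss = 1.218 μm × 8.96 g/cm³ = 10.92 g·m⁻²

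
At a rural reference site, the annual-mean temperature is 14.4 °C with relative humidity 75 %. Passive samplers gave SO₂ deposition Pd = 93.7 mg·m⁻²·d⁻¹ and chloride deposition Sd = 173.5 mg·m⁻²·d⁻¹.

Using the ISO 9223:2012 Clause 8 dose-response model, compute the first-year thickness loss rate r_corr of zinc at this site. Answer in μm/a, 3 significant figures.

zinc: T>10 °C ⇒ hinge -0.071·(14.4−10) = -0.3124
  Pd branch = 0.0129·Pd^0.44·e^(0.046·RH+f) = 2.192 μm/a
  Cl⁻ term: 0.0175·173.5^0.57·exp(0.008·75+0.085·14.4) = 2.049
  sum: 2.192 + 2.049 → r_corr = 4.241 μm/a

r_corr = 4.24 μm/a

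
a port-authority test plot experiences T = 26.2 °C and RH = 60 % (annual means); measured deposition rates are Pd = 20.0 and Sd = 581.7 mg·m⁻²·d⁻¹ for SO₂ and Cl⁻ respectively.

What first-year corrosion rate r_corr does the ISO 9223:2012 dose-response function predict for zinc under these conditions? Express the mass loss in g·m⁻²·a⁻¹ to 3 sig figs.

zinc: f(T) = -0.071·(T−10) [T>10 °C] = -1.1502
  sulphur-dioxide contribution → 0.2411 μm/a
  chloride contribution → 9.875 μm/a
  total first-year rate 10.12 μm/a
Convert to mass loss: 10.12 μm/a × 7.14 g/cm³ = 72.23 g·m⁻²·a⁻¹

r_corr = 72.2 g·m⁻²·a⁻¹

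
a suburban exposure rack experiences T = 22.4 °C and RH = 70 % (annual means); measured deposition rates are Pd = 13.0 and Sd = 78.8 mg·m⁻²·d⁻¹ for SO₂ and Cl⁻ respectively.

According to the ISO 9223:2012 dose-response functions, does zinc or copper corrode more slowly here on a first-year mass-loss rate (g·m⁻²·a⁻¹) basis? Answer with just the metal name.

zinc: f(T) = -0.071·(T−10) [T>10 °C] = -0.8804
  Pd branch = 0.0129·Pd^0.44·e^(0.046·RH+f) = 0.4138 μm/a
  Cl⁻ term: 0.0175·78.8^0.57·exp(0.008·70+0.085·22.4) = 2.478
  r_corr = 0.4138 + 2.478 = 2.892 μm/a
  mass loss = 2.892 μm/a × 7.14 g/cm³ = 20.65 g·m⁻²·a⁻¹
copper: temperature factor f = -0.080·(12.4) = -0.9920
  Pd branch = 0.0053·Pd^0.26·e^(0.059·RH+f) = 0.2381 μm/a
  Cl⁻ term: 0.01025·78.8^0.27·exp(0.036·70+0.049·22.4) = 1.241
  r_corr = 0.2381 + 1.241 = 1.479 μm/a
  mass loss = 1.479 μm/a × 8.96 g/cm³ = 13.26 g·m⁻²·a⁻¹
Ordering by g·m⁻²·a⁻¹: zinc (20.6) > copper (13.3)

copper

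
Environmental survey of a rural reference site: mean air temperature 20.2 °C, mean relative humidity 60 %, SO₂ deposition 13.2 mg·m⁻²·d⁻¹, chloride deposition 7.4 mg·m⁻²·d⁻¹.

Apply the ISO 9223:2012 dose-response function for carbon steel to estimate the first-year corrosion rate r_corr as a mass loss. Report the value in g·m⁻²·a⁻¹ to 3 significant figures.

carbon steel: f(T) = -0.054·(T−10) [T>10 °C] = -0.5508
  SO₂ term: 1.77·13.2^0.52·exp(0.02·60-0.5508) = 12.96
  Cl⁻ term: 0.102·7.4^0.62·exp(0.033·60+0.04·20.2) = 5.732
  r_corr = 12.96 + 5.732 = 18.69 μm/a
Convert to mass loss: 18.69 μm/a × 7.85 g/cm³ = 146.7 g·m⁻²·a⁻¹

r_corr = 147 g·m⁻²·a⁻¹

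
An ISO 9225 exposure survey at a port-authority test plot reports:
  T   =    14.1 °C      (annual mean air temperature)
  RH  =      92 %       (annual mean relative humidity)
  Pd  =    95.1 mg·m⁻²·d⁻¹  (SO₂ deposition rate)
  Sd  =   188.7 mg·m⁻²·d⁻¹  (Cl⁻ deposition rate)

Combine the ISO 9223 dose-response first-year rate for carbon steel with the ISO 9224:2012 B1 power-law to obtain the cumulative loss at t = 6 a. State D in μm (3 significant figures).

carbon steel: f(T) = -0.054·(T−10) [T>10 °C] = -0.2214
  SO₂ term: 1.77·95.1^0.52·exp(0.02·92-0.2214) = 95.41
  Sd branch = 0.102·Sd^0.62·e^(0.033·RH+0.04·T) = 96.17 μm/a
  sum: 95.41 + 96.17 → r_corr = 191.6 μm/a
Power-law: D(6) = r_corr · 6^0.523
  D(6) = 191.6 × 6^0.523 = 191.6 × 2.553 = 489 μm

D(6) = 489 μm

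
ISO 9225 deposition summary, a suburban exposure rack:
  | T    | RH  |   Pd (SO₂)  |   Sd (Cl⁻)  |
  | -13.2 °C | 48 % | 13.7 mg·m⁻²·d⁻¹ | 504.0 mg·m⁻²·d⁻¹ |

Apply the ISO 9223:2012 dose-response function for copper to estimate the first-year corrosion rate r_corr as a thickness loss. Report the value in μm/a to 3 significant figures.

r_corr = 0.172 μm/a

copper: temperature factor f = +0.126·(-23.2) = -2.9232
  sulphur-dioxide contribution → 0.009555 μm/a
  chloride contribution → 0.1622 μm/a
  total first-year rate 0.1717 μm/a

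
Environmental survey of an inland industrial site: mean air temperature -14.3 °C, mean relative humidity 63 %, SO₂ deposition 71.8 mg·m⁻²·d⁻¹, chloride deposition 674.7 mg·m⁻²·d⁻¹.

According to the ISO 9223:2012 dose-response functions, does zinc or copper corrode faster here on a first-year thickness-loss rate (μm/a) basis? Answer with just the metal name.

zinc

zinc: temperature factor f = +0.038·(-24.3) = -0.9234
  sulphur-dioxide contribution → 0.6093 μm/a
  chloride contribution → 0.3521 μm/a
  ⇒ r_corr(zinc) = 0.9614 μm/a
copper: temperature factor f = +0.126·(-24.3) = -3.0618
  sulphur-dioxide contribution → 0.031 μm/a
  chloride contribution → 0.2853 μm/a
  total first-year rate 0.3163 μm/a
Ordering by μm/a: zinc (0.961) > copper (0.316)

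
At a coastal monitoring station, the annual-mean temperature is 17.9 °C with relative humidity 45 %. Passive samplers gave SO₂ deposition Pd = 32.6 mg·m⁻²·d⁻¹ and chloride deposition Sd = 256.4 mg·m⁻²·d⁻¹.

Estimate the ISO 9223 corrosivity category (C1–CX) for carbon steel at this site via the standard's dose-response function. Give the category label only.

C3

carbon steel: f(T) = -0.054·(T−10) [T>10 °C] = -0.4266
  sulphur-dioxide contribution → 17.4 μm/a
  chloride contribution → 28.71 μm/a
  total first-year rate 46.1 μm/a
ISO 9223 Table 2 (carbon steel): 25 < 46.1 ≤ 50 μm/a ⇒ C3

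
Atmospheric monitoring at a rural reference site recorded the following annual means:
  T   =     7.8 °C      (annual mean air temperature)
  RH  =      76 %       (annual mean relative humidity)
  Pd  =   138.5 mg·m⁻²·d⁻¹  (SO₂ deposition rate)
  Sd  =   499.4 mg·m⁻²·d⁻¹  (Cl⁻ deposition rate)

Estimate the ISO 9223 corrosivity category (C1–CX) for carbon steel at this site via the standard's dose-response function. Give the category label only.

C5

carbon steel: f(T) = +0.150·(T−10) [T≤10 °C] = -0.3300
  SO₂ term: 1.77·138.5^0.52·exp(0.02·76-0.3300) = 75.57
  Sd branch = 0.102·Sd^0.62·e^(0.033·RH+0.04·T) = 80.6 μm/a
  sum: 75.57 + 80.6 → r_corr = 156.2 μm/a
156 μm/a falls in (80, 200] for carbon steel → category C5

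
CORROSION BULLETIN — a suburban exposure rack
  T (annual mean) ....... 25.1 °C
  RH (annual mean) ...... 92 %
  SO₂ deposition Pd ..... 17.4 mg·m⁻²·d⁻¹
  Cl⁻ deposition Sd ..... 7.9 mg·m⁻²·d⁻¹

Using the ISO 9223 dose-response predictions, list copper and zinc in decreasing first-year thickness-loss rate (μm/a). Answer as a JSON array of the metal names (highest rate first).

["copper", "zinc"]

copper: temperature factor f = -0.080·(15.1) = -1.2080
  Pd branch = 0.0053·Pd^0.26·e^(0.059·RH+f) = 0.7578 μm/a
  Cl⁻ term: 0.01025·7.9^0.27·exp(0.036·92+0.049·25.1) = 1.681
  sum: 0.7578 + 1.681 → r_corr = 2.439 μm/a
zinc: T>10 °C ⇒ hinge -0.071·(25.1−10) = -1.0721
  SO₂ term: 0.0129·17.4^0.44·exp(0.046·92-1.0721) = 1.068
  Cl⁻ term: 0.0175·7.9^0.57·exp(0.008·92+0.085·25.1) = 1.002
  r_corr = 1.068 + 1.002 = 2.071 μm/a
Ordering by μm/a: copper (2.44) > zinc (2.07)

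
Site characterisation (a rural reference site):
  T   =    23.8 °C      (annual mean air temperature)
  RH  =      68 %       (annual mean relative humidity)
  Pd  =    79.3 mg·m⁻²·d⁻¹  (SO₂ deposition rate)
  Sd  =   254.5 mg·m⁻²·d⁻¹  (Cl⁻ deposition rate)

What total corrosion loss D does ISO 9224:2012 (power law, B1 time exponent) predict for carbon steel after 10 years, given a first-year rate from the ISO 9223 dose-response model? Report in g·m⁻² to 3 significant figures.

carbon steel: f(T) = -0.054·(T−10) [T>10 °C] = -0.7452
  SO₂ term: 1.77·79.3^0.52·exp(0.02·68-0.7452) = 31.81
  Sd branch = 0.102·Sd^0.62·e^(0.033·RH+0.04·T) = 77.29 μm/a
  r_corr = 31.81 + 77.29 = 109.1 μm/a
ISO 9224: D(t) = r_corr · t^b with b = 0.523 (carbon steel, B1)
  D(10) = 109.1 × 10^0.523 = 109.1 × 3.334 = 363.8 μm
  Mass loss = 363.8 μm × 7.85 g/cm³ = 2856 g·m⁻²

D(10) = 2.86e+03 g·m⁻²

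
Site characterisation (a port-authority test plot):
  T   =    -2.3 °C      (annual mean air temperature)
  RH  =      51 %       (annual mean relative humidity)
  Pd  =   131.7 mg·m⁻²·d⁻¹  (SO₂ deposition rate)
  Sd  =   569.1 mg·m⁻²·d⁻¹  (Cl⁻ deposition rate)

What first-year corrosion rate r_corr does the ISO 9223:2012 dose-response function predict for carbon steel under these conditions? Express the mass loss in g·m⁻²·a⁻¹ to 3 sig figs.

r_corr = 278 g·m⁻²·a⁻¹

carbon steel: temperature factor f = +0.150·(-12.3) = -1.8450
  SO₂ term: 1.77·131.7^0.52·exp(0.02·51-1.8450) = 9.814
  Sd branch = 0.102·Sd^0.62·e^(0.033·RH+0.04·T) = 25.57 μm/a
  sum: 9.814 + 25.57 → r_corr = 35.39 μm/a
Convert to mass loss: 35.39 μm/a × 7.85 g/cm³ = 277.8 g·m⁻²·a⁻¹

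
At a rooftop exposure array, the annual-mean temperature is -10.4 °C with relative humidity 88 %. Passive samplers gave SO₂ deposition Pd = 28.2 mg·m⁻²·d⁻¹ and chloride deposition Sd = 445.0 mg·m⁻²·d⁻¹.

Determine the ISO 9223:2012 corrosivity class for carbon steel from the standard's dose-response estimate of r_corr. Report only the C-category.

carbon steel: f(T) = +0.150·(T−10) [T≤10 °C] = -3.0600
  sulphur-dioxide contribution → 2.739 μm/a
  chloride contribution → 53.84 μm/a
  total first-year rate 56.58 μm/a
ISO 9223 Table 2 (carbon steel): 50 < 56.6 ≤ 80 μm/a ⇒ C4

C4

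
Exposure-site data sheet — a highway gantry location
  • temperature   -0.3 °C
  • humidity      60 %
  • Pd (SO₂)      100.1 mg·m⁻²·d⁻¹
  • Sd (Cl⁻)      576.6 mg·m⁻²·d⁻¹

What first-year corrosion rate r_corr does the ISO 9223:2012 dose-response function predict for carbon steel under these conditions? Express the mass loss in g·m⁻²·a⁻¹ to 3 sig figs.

carbon steel: f(T) = +0.150·(T−10) [T≤10 °C] = -1.5450
  SO₂ term: 1.77·100.1^0.52·exp(0.02·60-1.5450) = 13.75
  Cl⁻ term: 0.102·576.6^0.62·exp(0.033·60+0.04·-0.3) = 37.59
  r_corr = 13.75 + 37.59 = 51.34 μm/a
Convert to mass loss: 51.34 μm/a × 7.85 g/cm³ = 403 g·m⁻²·a⁻¹

r_corr = 403 g·m⁻²·a⁻¹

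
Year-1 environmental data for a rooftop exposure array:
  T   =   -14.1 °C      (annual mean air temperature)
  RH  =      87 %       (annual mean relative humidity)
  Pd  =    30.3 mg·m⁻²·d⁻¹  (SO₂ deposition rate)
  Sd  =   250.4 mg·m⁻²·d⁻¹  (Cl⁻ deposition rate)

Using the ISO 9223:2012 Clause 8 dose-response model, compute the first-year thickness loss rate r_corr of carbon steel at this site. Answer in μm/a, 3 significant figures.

r_corr = 33.1 μm/a

carbon steel: f(T) = +0.150·(T−10) [T≤10 °C] = -3.6150
  SO₂ term: 1.77·30.3^0.52·exp(0.02·87-3.6150) = 1.6
  Sd branch = 0.102·Sd^0.62·e^(0.033·RH+0.04·T) = 31.45 μm/a
  r_corr = 1.6 + 31.45 = 33.05 μm/a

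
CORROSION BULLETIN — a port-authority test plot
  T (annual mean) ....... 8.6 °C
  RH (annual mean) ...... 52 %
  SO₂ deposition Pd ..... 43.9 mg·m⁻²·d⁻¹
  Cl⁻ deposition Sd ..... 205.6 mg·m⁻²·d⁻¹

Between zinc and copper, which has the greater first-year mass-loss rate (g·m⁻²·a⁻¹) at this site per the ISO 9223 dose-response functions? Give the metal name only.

zinc

zinc: temperature factor f = +0.038·(-1.4) = -0.0532
  SO₂ term: 0.0129·43.9^0.44·exp(0.046·52-0.0532) = 0.7063
  Cl⁻ term: 0.0175·205.6^0.57·exp(0.008·52+0.085·8.6) = 1.147
  r_corr = 0.7063 + 1.147 = 1.853 μm/a
  mass loss = 1.853 μm/a × 7.14 g/cm³ = 13.23 g·m⁻²·a⁻¹
copper: temperature factor f = +0.126·(-1.4) = -0.1764
  Pd branch = 0.0053·Pd^0.26·e^(0.059·RH+f) = 0.2553 μm/a
  Sd branch = 0.01025·Sd^0.27·e^(0.036·RH+0.049·T) = 0.4278 μm/a
  r_corr = 0.2553 + 0.4278 = 0.6832 μm/a
  mass loss = 0.6832 μm/a × 8.96 g/cm³ = 6.121 g·m⁻²·a⁻¹
Ordering by g·m⁻²·a⁻¹: zinc (13.2) > copper (6.12)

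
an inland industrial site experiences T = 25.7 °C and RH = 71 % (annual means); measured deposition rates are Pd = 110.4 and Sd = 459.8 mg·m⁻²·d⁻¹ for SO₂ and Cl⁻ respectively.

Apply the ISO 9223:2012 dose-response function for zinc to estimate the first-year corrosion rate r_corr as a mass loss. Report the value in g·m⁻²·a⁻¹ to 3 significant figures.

r_corr = 70.8 g·m⁻²·a⁻¹

zinc: temperature factor f = -0.071·(15.7) = -1.1147
  Pd branch = 0.0129·Pd^0.44·e^(0.046·RH+f) = 0.8786 μm/a
  Cl⁻ term: 0.0175·459.8^0.57·exp(0.008·71+0.085·25.7) = 9.039
  sum: 0.8786 + 9.039 → r_corr = 9.917 μm/a
Convert to mass loss: 9.917 μm/a × 7.14 g/cm³ = 70.81 g·m⁻²·a⁻¹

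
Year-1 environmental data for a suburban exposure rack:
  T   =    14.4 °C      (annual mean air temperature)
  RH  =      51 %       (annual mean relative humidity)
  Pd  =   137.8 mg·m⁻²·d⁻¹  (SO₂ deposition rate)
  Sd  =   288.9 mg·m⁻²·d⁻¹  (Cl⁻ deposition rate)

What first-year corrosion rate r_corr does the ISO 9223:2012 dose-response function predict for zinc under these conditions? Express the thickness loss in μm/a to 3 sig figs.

r_corr = 3.12 μm/a

zinc: temperature factor f = -0.071·(4.4) = -0.3124
  sulphur-dioxide contribution → 0.8611 μm/a
  chloride contribution → 2.262 μm/a
  ⇒ r_corr(zinc) = 3.123 μm/a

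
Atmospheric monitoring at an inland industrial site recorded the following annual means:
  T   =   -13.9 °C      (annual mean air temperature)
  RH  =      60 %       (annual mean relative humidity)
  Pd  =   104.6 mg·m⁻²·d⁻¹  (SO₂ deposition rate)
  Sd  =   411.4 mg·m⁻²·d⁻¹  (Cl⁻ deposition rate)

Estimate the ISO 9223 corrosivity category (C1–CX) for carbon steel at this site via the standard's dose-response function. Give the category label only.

carbon steel: temperature factor f = +0.150·(-23.9) = -3.5850
  SO₂ term: 1.77·104.6^0.52·exp(0.02·60-3.5850) = 1.83
  Cl⁻ term: 0.102·411.4^0.62·exp(0.033·60+0.04·-13.9) = 17.7
  r_corr = 1.83 + 17.7 = 19.53 μm/a
ISO 9223 Table 2 (carbon steel): 1.3 < 19.5 ≤ 25 μm/a ⇒ C2

C2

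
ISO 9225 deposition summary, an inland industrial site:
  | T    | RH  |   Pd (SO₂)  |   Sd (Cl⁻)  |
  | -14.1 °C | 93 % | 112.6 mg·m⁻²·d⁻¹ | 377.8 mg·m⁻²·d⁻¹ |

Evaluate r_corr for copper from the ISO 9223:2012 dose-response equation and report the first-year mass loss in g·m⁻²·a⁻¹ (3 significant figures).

copper: f(T) = +0.126·(T−10) [T≤10 °C] = -3.0366
  sulphur-dioxide contribution → 0.2098 μm/a
  chloride contribution → 0.7254 μm/a
  total first-year rate 0.9352 μm/a
Convert to mass loss: 0.9352 μm/a × 8.96 g/cm³ = 8.379 g·m⁻²·a⁻¹

r_corr = 8.38 g·m⁻²·a⁻¹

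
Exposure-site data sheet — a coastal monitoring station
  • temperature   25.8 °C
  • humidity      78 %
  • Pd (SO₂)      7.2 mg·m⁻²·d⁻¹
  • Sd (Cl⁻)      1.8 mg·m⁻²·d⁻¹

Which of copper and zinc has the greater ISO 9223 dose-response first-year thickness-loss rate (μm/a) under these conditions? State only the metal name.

copper

copper: f(T) = -0.080·(T−10) [T>10 °C] = -1.2640
  sulphur-dioxide contribution → 0.2494 μm/a
  chloride contribution → 0.705 μm/a
  ⇒ r_corr(copper) = 0.9544 μm/a
zinc: temperature factor f = -0.071·(15.8) = -1.1218
  sulphur-dioxide contribution → 0.3621 μm/a
  chloride contribution → 0.4092 μm/a
  total first-year rate 0.7714 μm/a
Ordering by μm/a: copper (0.954) > zinc (0.771)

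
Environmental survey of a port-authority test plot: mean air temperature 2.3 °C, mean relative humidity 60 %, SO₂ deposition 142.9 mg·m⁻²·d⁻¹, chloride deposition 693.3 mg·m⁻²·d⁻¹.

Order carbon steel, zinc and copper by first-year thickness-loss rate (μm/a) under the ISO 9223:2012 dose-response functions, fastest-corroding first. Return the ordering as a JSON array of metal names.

carbon steel: T≤10 °C ⇒ hinge +0.150·(2.3−10) = -1.1550
  sulphur-dioxide contribution → 24.44 μm/a
  chloride contribution → 46.76 μm/a
  ⇒ r_corr(carbon steel) = 71.2 μm/a
zinc: f(T) = +0.038·(T−10) [T≤10 °C] = -0.2926
  sulphur-dioxide contribution → 1.35 μm/a
  chloride contribution → 1.431 μm/a
  total first-year rate 2.781 μm/a
copper: temperature factor f = +0.126·(-7.7) = -0.9702
  sulphur-dioxide contribution → 0.2516 μm/a
  chloride contribution → 0.5818 μm/a
  total first-year rate 0.8334 μm/a
Ordering by μm/a: carbon steel (71.2) > zinc (2.78) > copper (0.833)

["carbon steel", "zinc", "copper"]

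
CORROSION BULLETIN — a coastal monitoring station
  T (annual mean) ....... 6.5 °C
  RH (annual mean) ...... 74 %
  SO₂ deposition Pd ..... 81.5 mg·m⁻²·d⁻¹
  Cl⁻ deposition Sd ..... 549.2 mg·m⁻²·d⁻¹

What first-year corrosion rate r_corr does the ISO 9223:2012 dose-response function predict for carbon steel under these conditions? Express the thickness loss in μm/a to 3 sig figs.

r_corr = 121 μm/a

carbon steel: temperature factor f = +0.150·(-3.5) = -0.5250
  Pd branch = 1.77·Pd^0.52·e^(0.02·RH+f) = 45.34 μm/a
  Sd branch = 0.102·Sd^0.62·e^(0.033·RH+0.04·T) = 75.98 μm/a
  r_corr = 45.34 + 75.98 = 121.3 μm/a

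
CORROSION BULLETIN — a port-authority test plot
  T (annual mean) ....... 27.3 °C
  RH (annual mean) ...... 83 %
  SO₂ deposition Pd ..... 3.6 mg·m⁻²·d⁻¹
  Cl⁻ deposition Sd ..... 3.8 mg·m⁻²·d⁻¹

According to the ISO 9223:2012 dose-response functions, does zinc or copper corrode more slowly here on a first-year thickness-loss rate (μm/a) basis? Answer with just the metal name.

zinc

zinc: f(T) = -0.071·(T−10) [T>10 °C] = -1.2283
  sulphur-dioxide contribution → 0.302 μm/a
  chloride contribution → 0.7407 μm/a
  ⇒ r_corr(zinc) = 1.043 μm/a
copper: f(T) = -0.080·(T−10) [T>10 °C] = -1.3840
  sulphur-dioxide contribution → 0.2481 μm/a
  chloride contribution → 1.111 μm/a
  total first-year rate 1.36 μm/a
Ordering by μm/a: copper (1.36) > zinc (1.04)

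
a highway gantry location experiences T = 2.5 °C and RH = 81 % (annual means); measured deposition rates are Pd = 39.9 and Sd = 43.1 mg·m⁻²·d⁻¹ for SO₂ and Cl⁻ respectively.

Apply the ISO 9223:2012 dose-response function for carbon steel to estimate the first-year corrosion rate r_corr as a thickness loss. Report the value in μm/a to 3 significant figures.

carbon steel: T≤10 °C ⇒ hinge +0.150·(2.5−10) = -1.1250
  Pd branch = 1.77·Pd^0.52·e^(0.02·RH+f) = 19.74 μm/a
  Cl⁻ term: 0.102·43.1^0.62·exp(0.033·81+0.04·2.5) = 16.84
  r_corr = 19.74 + 16.84 = 36.58 μm/a

r_corr = 36.6 μm/a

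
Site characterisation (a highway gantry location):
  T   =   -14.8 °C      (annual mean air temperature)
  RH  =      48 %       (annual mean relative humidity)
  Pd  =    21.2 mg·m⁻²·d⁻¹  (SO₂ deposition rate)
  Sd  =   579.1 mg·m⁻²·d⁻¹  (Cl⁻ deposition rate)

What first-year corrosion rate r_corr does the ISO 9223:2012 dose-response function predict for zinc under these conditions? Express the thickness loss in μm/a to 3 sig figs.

zinc: f(T) = +0.038·(T−10) [T≤10 °C] = -0.9424
  Pd branch = 0.0129·Pd^0.44·e^(0.046·RH+f) = 0.1753 μm/a
  Cl⁻ term: 0.0175·579.1^0.57·exp(0.008·48+0.085·-14.8) = 0.2743
  r_corr = 0.1753 + 0.2743 = 0.4496 μm/a

r_corr = 0.450 μm/a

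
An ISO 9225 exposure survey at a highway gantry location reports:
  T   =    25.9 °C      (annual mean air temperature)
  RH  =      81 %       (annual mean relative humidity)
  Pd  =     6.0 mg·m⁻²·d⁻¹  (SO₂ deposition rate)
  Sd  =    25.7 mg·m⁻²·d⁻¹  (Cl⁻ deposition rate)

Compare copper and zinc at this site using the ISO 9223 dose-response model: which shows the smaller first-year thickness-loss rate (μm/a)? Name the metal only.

copper

copper: temperature factor f = -0.080·(15.9) = -1.2720
  sulphur-dioxide contribution → 0.2816 μm/a
  chloride contribution → 1.618 μm/a
  total first-year rate 1.9 μm/a
zinc: temperature factor f = -0.071·(15.9) = -1.1289
  sulphur-dioxide contribution → 0.381 μm/a
  chloride contribution → 1.924 μm/a
  total first-year rate 2.305 μm/a
Ordering by μm/a: zinc (2.31) > copper (1.9)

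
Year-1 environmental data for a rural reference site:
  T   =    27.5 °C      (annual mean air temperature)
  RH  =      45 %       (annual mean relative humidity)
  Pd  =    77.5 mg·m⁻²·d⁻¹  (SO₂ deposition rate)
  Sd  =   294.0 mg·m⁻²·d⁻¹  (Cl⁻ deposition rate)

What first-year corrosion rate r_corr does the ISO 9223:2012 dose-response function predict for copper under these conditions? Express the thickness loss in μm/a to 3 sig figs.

copper: T>10 °C ⇒ hinge -0.080·(27.5−10) = -1.4000
  sulphur-dioxide contribution → 0.05761 μm/a
  chloride contribution → 0.9246 μm/a
  total first-year rate 0.9822 μm/a

r_corr = 0.982 μm/a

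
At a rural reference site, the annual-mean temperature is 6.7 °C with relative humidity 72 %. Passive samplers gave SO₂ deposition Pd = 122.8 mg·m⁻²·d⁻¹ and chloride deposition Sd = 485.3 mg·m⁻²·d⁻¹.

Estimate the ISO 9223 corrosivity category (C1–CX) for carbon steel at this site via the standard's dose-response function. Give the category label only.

carbon steel: f(T) = +0.150·(T−10) [T≤10 °C] = -0.4950
  sulphur-dioxide contribution → 55.56 μm/a
  chloride contribution → 66.41 μm/a
  ⇒ r_corr(carbon steel) = 122 μm/a
122 μm/a falls in (80, 200] for carbon steel → category C5

C5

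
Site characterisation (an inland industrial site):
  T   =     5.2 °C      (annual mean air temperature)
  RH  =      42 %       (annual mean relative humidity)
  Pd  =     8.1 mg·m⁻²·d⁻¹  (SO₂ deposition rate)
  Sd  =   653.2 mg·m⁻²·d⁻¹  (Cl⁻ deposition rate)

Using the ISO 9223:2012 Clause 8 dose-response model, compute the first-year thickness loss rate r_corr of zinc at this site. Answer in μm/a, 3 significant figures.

r_corr = 1.72 μm/a

zinc: T≤10 °C ⇒ hinge +0.038·(5.2−10) = -0.1824
  SO₂ term: 0.0129·8.1^0.44·exp(0.046·42-0.1824) = 0.1863
  Sd branch = 0.0175·Sd^0.57·e^(0.008·RH+0.085·T) = 1.533 μm/a
  sum: 0.1863 + 1.533 → r_corr = 1.719 μm/a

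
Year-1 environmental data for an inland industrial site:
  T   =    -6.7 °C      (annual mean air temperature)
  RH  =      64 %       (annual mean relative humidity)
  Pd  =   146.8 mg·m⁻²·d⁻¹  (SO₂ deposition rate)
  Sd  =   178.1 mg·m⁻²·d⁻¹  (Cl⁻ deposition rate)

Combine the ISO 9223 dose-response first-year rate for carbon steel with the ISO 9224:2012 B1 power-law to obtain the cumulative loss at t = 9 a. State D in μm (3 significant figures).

carbon steel: temperature factor f = +0.150·(-16.7) = -2.5050
  SO₂ term: 1.77·146.8^0.52·exp(0.02·64-2.5050) = 6.961
  Sd branch = 0.102·Sd^0.62·e^(0.033·RH+0.04·T) = 16.03 μm/a
  sum: 6.961 + 16.03 → r_corr = 22.99 μm/a
Power-law: D(9) = r_corr · 9^0.523
  D(9) = 22.99 × 9^0.523 = 22.99 × 3.156 = 72.54 μm

D(9) = 72.5 μm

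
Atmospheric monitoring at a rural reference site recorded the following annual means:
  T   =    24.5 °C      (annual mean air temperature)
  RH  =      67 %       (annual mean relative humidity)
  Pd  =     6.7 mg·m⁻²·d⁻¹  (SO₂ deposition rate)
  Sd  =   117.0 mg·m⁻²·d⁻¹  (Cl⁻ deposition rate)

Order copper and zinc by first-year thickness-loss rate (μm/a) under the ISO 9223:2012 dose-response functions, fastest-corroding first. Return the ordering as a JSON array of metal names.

copper: f(T) = -0.080·(T−10) [T>10 °C] = -1.1600
  sulphur-dioxide contribution → 0.1419 μm/a
  chloride contribution → 1.374 μm/a
  ⇒ r_corr(copper) = 1.516 μm/a
zinc: f(T) = -0.071·(T−10) [T>10 °C] = -1.0295
  sulphur-dioxide contribution → 0.232 μm/a
  chloride contribution → 3.623 μm/a
  total first-year rate 3.855 μm/a
Ordering by μm/a: zinc (3.86) > copper (1.52)

["zinc", "copper"]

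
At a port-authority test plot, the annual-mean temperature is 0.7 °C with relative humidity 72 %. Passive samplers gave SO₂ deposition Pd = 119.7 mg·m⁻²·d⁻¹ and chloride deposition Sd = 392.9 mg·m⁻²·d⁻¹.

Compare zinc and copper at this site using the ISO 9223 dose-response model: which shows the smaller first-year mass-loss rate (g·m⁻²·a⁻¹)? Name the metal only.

zinc: temperature factor f = +0.038·(-9.3) = -0.3534
  SO₂ term: 0.0129·119.7^0.44·exp(0.046·72-0.3534) = 2.041
  Sd branch = 0.0175·Sd^0.57·e^(0.008·RH+0.085·T) = 0.9949 μm/a
  r_corr = 2.041 + 0.9949 = 3.036 μm/a
  mass loss = 3.036 μm/a × 7.14 g/cm³ = 21.68 g·m⁻²·a⁻¹
copper: f(T) = +0.126·(T−10) [T≤10 °C] = -1.1718
  Pd branch = 0.0053·Pd^0.26·e^(0.059·RH+f) = 0.3986 μm/a
  Sd branch = 0.01025·Sd^0.27·e^(0.036·RH+0.049·T) = 0.7108 μm/a
  r_corr = 0.3986 + 0.7108 = 1.109 μm/a
  mass loss = 1.109 μm/a × 8.96 g/cm³ = 9.941 g·m⁻²·a⁻¹
Ordering by g·m⁻²·a⁻¹: zinc (21.7) > copper (9.94)

copper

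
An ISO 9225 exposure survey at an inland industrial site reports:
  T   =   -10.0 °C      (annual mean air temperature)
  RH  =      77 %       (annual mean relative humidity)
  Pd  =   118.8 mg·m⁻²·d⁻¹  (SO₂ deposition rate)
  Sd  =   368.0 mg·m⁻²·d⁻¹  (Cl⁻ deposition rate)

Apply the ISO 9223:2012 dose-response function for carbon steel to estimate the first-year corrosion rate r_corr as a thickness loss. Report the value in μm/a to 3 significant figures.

carbon steel: f(T) = +0.150·(T−10) [T≤10 °C] = -3.0000
  Pd branch = 1.77·Pd^0.52·e^(0.02·RH+f) = 4.93 μm/a
  Sd branch = 0.102·Sd^0.62·e^(0.033·RH+0.04·T) = 33.83 μm/a
  r_corr = 4.93 + 33.83 = 38.76 μm/a

r_corr = 38.8 μm/a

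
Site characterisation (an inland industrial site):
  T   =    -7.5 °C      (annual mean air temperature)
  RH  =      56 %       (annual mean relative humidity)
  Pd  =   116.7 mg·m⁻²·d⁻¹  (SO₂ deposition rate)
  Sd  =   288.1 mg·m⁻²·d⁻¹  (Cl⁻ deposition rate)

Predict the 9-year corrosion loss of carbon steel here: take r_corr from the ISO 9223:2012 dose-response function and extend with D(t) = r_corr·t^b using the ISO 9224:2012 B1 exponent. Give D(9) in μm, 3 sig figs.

carbon steel: T≤10 °C ⇒ hinge +0.150·(-7.5−10) = -2.6250
  SO₂ term: 1.77·116.7^0.52·exp(0.02·56-2.6250) = 4.669
  Cl⁻ term: 0.102·288.1^0.62·exp(0.033·56+0.04·-7.5) = 16.06
  sum: 4.669 + 16.06 → r_corr = 20.73 μm/a
Long-term exponent b (ISO 9224 Table 2, B1) = 0.523
  D(9) = 20.73 × 9^0.523 = 20.73 × 3.156 = 65.42 μm

D(9) = 65.4 μm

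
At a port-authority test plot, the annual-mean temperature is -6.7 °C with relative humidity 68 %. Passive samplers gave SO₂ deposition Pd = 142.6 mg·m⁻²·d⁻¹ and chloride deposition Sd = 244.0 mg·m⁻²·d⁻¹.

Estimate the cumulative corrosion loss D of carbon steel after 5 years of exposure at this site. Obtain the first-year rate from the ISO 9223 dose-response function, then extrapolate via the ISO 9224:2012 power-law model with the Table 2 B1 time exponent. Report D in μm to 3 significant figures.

carbon steel: f(T) = +0.150·(T−10) [T≤10 °C] = -2.5050
  sulphur-dioxide contribution → 7.428 μm/a
  chloride contribution → 22.23 μm/a
  total first-year rate 29.66 μm/a
ISO 9224: D(t) = r_corr · t^b with b = 0.523 (carbon steel, B1)
  D(5) = 29.66 × 5^0.523 = 29.66 × 2.32 = 68.82 μm

D(5) = 68.8 μm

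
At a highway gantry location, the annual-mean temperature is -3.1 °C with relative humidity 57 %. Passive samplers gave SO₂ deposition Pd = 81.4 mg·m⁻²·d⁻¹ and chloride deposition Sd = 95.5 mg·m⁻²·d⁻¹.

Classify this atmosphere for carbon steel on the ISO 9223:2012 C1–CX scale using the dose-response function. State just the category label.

C2

carbon steel: f(T) = +0.150·(T−10) [T≤10 °C] = -1.9650
  sulphur-dioxide contribution → 7.642 μm/a
  chloride contribution → 9.983 μm/a
  total first-year rate 17.62 μm/a
17.6 μm/a falls in (1.3, 25] for carbon steel → category C2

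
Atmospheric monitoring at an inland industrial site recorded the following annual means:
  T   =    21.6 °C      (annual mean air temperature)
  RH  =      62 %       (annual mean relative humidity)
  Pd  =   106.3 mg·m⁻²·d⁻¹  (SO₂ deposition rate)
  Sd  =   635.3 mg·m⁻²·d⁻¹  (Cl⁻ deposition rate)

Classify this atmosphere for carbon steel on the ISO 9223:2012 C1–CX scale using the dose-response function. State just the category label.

carbon steel: f(T) = -0.054·(T−10) [T>10 °C] = -0.6264
  sulphur-dioxide contribution → 37 μm/a
  chloride contribution → 102.4 μm/a
  total first-year rate 139.4 μm/a
Category bounds: 80…200 μm/a bracket r_corr ⇒ C5

C5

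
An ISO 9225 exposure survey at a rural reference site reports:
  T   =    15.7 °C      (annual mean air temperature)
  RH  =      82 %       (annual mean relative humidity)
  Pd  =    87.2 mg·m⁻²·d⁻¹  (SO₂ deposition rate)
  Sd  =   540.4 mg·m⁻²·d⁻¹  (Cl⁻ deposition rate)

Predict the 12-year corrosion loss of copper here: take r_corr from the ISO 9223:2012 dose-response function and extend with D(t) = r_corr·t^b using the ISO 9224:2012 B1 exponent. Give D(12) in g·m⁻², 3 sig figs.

D(12) = 173 g·m⁻²

copper: temperature factor f = -0.080·(5.7) = -0.4560
  sulphur-dioxide contribution → 1.355 μm/a
  chloride contribution → 2.316 μm/a
  ⇒ r_corr(copper) = 3.671 μm/a
ISO 9224: D(t) = r_corr · t^b with b = 0.667 (copper, B1)
  D(12) = 3.671 × 12^0.667 = 3.671 × 5.246 = 19.26 μm
  Mass loss = 19.26 μm × 8.96 g/cm³ = 172.5 g·m⁻²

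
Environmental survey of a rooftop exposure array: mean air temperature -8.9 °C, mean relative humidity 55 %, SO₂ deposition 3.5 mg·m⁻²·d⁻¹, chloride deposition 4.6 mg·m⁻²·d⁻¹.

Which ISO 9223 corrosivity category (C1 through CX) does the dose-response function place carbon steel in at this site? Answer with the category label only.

C2

carbon steel: f(T) = +0.150·(T−10) [T≤10 °C] = -2.8350
  sulphur-dioxide contribution → 0.5989 μm/a
  chloride contribution → 1.13 μm/a
  total first-year rate 1.729 μm/a
ISO 9223 Table 2 (carbon steel): 1.3 < 1.73 ≤ 25 μm/a ⇒ C2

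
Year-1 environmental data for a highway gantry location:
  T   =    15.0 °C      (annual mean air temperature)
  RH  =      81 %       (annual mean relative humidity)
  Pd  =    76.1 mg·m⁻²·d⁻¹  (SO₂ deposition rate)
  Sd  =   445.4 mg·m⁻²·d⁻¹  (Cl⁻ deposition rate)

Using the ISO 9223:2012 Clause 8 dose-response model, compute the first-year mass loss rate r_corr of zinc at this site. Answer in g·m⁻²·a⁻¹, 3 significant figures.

r_corr = 45.7 g·m⁻²·a⁻¹

zinc: f(T) = -0.071·(T−10) [T>10 °C] = -0.3550
  Pd branch = 0.0129·Pd^0.44·e^(0.046·RH+f) = 2.526 μm/a
  Cl⁻ term: 0.0175·445.4^0.57·exp(0.008·81+0.085·15.0) = 3.872
  r_corr = 2.526 + 3.872 = 6.398 μm/a
Convert to mass loss: 6.398 μm/a × 7.14 g/cm³ = 45.68 g·m⁻²·a⁻¹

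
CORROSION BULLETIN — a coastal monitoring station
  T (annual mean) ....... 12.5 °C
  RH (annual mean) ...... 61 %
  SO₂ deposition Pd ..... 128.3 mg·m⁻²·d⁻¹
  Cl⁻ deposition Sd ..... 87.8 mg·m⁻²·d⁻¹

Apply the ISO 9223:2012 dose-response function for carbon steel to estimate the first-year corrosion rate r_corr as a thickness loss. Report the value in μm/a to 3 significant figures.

carbon steel: temperature factor f = -0.054·(2.5) = -0.1350
  sulphur-dioxide contribution → 65.38 μm/a
  chloride contribution → 20.18 μm/a
  total first-year rate 85.56 μm/a

r_corr = 85.6 μm/a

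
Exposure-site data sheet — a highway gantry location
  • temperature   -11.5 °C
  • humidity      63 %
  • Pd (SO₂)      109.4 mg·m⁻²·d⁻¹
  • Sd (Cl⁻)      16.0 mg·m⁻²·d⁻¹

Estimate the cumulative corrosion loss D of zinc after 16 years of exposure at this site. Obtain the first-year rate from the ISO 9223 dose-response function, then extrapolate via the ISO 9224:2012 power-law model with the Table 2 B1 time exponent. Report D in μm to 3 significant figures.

D(16) = 8.28 μm

zinc: temperature factor f = +0.038·(-21.5) = -0.8170
  SO₂ term: 0.0129·109.4^0.44·exp(0.046·63-0.8170) = 0.8157
  Sd branch = 0.0175·Sd^0.57·e^(0.008·RH+0.085·T) = 0.05294 μm/a
  r_corr = 0.8157 + 0.05294 = 0.8686 μm/a
Power-law: D(16) = r_corr · 16^0.813
  D(16) = 0.8686 × 16^0.813 = 0.8686 × 9.527 = 8.275 μm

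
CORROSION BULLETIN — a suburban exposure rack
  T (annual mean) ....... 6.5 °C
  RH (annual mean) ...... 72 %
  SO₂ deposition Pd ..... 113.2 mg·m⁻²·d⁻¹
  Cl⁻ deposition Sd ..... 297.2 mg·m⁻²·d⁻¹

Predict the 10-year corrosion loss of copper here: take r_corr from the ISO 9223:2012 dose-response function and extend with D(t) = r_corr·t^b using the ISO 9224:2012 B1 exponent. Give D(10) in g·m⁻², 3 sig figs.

D(10) = 70.4 g·m⁻²

copper: f(T) = +0.126·(T−10) [T≤10 °C] = -0.4410
  SO₂ term: 0.0053·113.2^0.26·exp(0.059·72-0.4410) = 0.8159
  Cl⁻ term: 0.01025·297.2^0.27·exp(0.036·72+0.049·6.5) = 0.8759
  sum: 0.8159 + 0.8759 → r_corr = 1.692 μm/a
Power-law: D(10) = r_corr · 10^0.667
  D(10) = 1.692 × 10^0.667 = 1.692 × 4.645 = 7.859 μm
  Mass loss = 7.859 μm × 8.96 g/cm³ = 70.41 g·m⁻²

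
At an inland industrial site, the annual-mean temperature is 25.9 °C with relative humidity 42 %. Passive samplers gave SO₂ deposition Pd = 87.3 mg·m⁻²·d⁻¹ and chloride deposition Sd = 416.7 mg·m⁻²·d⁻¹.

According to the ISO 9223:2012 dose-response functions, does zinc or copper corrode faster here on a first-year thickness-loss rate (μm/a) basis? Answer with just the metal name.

zinc

zinc: temperature factor f = -0.071·(15.9) = -1.1289
  SO₂ term: 0.0129·87.3^0.44·exp(0.046·42-1.1289) = 0.2058
  Sd branch = 0.0175·Sd^0.57·e^(0.008·RH+0.085·T) = 6.892 μm/a
  sum: 0.2058 + 6.892 → r_corr = 7.098 μm/a
copper: f(T) = -0.080·(T−10) [T>10 °C] = -1.2720
  Pd branch = 0.0053·Pd^0.26·e^(0.059·RH+f) = 0.05658 μm/a
  Cl⁻ term: 0.01025·416.7^0.27·exp(0.036·42+0.049·25.9) = 0.8431
  sum: 0.05658 + 0.8431 → r_corr = 0.8997 μm/a
Ordering by μm/a: zinc (7.1) > copper (0.9)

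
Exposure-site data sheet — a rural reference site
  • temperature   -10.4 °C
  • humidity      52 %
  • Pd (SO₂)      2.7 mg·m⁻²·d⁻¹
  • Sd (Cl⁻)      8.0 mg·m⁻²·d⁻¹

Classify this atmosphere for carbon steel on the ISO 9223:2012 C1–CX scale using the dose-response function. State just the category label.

carbon steel: temperature factor f = +0.150·(-20.4) = -3.0600
  Pd branch = 1.77·Pd^0.52·e^(0.02·RH+f) = 0.3936 μm/a
  Sd branch = 0.102·Sd^0.62·e^(0.033·RH+0.04·T) = 1.359 μm/a
  sum: 0.3936 + 1.359 → r_corr = 1.752 μm/a
Category bounds: 1.3…25 μm/a bracket r_corr ⇒ C2

C2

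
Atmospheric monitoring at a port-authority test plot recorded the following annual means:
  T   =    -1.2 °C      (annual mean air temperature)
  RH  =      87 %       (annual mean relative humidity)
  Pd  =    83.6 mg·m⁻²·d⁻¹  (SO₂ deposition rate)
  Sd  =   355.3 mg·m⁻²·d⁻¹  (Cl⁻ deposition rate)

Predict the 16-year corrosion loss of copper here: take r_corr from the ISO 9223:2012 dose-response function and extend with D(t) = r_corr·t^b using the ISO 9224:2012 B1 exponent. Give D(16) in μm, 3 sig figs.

D(16) = 11.3 μm

copper: temperature factor f = +0.126·(-11.2) = -1.4112
  SO₂ term: 0.0053·83.6^0.26·exp(0.059·87-1.4112) = 0.6925
  Sd branch = 0.01025·Sd^0.27·e^(0.036·RH+0.049·T) = 1.082 μm/a
  r_corr = 0.6925 + 1.082 = 1.774 μm/a
ISO 9224: D(t) = r_corr · t^b with b = 0.667 (copper, B1)
  D(16) = 1.774 × 16^0.667 = 1.774 × 6.355 = 11.27 μm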